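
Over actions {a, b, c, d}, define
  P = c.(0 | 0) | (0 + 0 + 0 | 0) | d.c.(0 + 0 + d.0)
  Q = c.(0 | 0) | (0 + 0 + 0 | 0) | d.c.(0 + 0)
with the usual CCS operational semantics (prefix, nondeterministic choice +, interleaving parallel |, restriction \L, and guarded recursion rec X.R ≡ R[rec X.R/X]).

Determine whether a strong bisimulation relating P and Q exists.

LTS(P): 8 reachable states
  m0 = c.(0 | 0) | (0 + 0 + 0 | 0) | d.c.(0 + 0 + d.0) | -c-> m1, -d-> m2
  m1 = 0 | 0 | (0 + 0 + 0 | 0) | d.c.(0 + 0 + d.0) | -d-> m3
  m2 = c.(0 | 0) | (0 + 0 + 0 | 0) | c.(0 + 0 + d.0) | -c-> m3, -c-> m4
  m3 = 0 | 0 | (0 + 0 + 0 | 0) | c.(0 + 0 + d.0) | -c-> m5
  m4 = c.(0 | 0) | (0 + 0 + 0 | 0) | (0 + 0 + d.0) | -c-> m5, -d-> m6
  m5 = 0 | 0 | (0 + 0 + 0 | 0) | (0 + 0 + d.0) | -d-> m7
  m6 = c.(0 | 0) | (0 + 0 + 0 | 0) | 0 | -c-> m7
  m7 = 0 | 0 | (0 + 0 + 0 | 0) | 0 | ·
LTS(Q): 6 reachable states
  n0 = c.(0 | 0) | (0 + 0 + 0 | 0) | d.c.(0 + 0) | -c-> n1, -d-> n2
  n1 = 0 | 0 | (0 + 0 + 0 | 0) | d.c.(0 + 0) | -d-> n3
  n2 = c.(0 | 0) | (0 + 0 + 0 | 0) | c.(0 + 0) | -c-> n3, -c-> n4
  n3 = 0 | 0 | (0 + 0 + 0 | 0) | c.(0 + 0) | -c-> n5
  n4 = c.(0 | 0) | (0 + 0 + 0 | 0) | (0 + 0) | -c-> n5
  n5 = 0 | 0 | (0 + 0 + 0 | 0) | (0 + 0) | ·
Coarsest stable partition (strong bisimilarity classes):
  B0 = {m0}
  B1 = {m2}
  B2 = {m3}
  B3 = {m5}
  B4 = {m7, n5}
  B5 = {m4}
  B6 = {m6, n3, n4}
  B7 = {m1}
  B8 = {n0}
  B9 = {n1}
  B10 = {n2}
m0 ∈ B0, n0 ∈ B8 → different blocks

NO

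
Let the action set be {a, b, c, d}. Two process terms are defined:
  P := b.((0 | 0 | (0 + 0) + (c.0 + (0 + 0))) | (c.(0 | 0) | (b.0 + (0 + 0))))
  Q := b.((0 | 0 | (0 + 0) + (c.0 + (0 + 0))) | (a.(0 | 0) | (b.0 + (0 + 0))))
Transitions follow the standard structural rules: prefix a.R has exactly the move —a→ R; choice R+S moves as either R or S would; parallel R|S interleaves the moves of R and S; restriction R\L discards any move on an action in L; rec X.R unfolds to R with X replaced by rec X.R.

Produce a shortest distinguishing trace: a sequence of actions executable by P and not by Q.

bcc

P's transition system — 9 states:
  m0 = b.((0 | 0 | (0 + 0) + (c.0 + (0 + 0))) | (c.(0 | 0) | (b.0 + (0 + 0)))) | -b-> m1
  m1 = (0 | 0 | (0 + 0) + (c.0 + (0 + 0))) | (c.(0 | 0) | (b.0 + (0 + 0))) | -b-> m2, -c-> m3, -c-> m4
  m2 = (0 | 0 | (0 + 0) + (c.0 + (0 + 0))) | (c.(0 | 0) | 0) | -c-> m5, -c-> m6
  m3 = (0 | 0 | (0 + 0) + (c.0 + (0 + 0))) | (0 | 0 | (b.0 + (0 + 0))) | -b-> m5, -c-> m7
  m4 = 0 | (c.(0 | 0) | (b.0 + (0 + 0))) | -b-> m6, -c-> m7
  m5 = (0 | 0 | (0 + 0) + (c.0 + (0 + 0))) | (0 | 0 | 0) | -c-> m8
  m6 = 0 | (c.(0 | 0) | 0) | -c-> m8
  m7 = 0 | (0 | 0 | (b.0 + (0 + 0))) | -b-> m8
  m8 = 0 | (0 | 0 | 0) | ·
Q's transition system — 9 states:
  n0 = b.((0 | 0 | (0 + 0) + (c.0 + (0 + 0))) | (a.(0 | 0) | (b.0 + (0 + 0)))) | -b-> n1
  n1 = (0 | 0 | (0 + 0) + (c.0 + (0 + 0))) | (a.(0 | 0) | (b.0 + (0 + 0))) | -a-> n2, -b-> n3, -c-> n4
  n2 = (0 | 0 | (0 + 0) + (c.0 + (0 + 0))) | (0 | 0 | (b.0 + (0 + 0))) | -b-> n5, -c-> n6
  n3 = (0 | 0 | (0 + 0) + (c.0 + (0 + 0))) | (a.(0 | 0) | 0) | -a-> n5, -c-> n7
  n4 = 0 | (a.(0 | 0) | (b.0 + (0 + 0))) | -a-> n6, -b-> n7
  n5 = (0 | 0 | (0 + 0) + (c.0 + (0 + 0))) | (0 | 0 | 0) | -c-> n8
  n6 = 0 | (0 | 0 | (b.0 + (0 + 0))) | -b-> n8
  n7 = 0 | (a.(0 | 0) | 0) | -a-> n8
  n8 = 0 | (0 | 0 | 0) | ·
Executing bcc from P (initial set {m0}):
  after b @ step 1: {m1}
  after c @ step 2: {m3, m4}
  after c @ step 3: {m7}
  — P admits the full trace.
Executing bcc from Q (initial set {n0}):
  after b @ step 1: {n1}
  after c @ step 2: {n4}
  after c @ step 3: ∅ (Q stuck)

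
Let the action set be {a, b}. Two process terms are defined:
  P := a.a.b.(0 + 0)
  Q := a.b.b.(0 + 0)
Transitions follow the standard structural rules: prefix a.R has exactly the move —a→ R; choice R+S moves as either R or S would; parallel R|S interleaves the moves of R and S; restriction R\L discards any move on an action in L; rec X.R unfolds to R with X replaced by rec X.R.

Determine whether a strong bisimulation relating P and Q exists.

P ≁ Q

Reachable graph of P (4 states):
  m0 = a.a.b.(0 + 0) → —a→ m1
  m1 = a.b.(0 + 0) → —a→ m2
  m2 = b.(0 + 0) → —b→ m3
  m3 = 0 + 0 → (no moves)
Reachable graph of Q (4 states):
  n0 = a.b.b.(0 + 0) → —a→ n1
  n1 = b.b.(0 + 0) → —b→ n2
  n2 = b.(0 + 0) → —b→ n3
  n3 = 0 + 0 → (no moves)
Coarsest stable partition (strong bisimilarity classes):
  B0 = {m0}
  B1 = {m1}
  B2 = {m2, n2}
  B3 = {m3, n3}
  B4 = {n0}
  B5 = {n1}
m0 ∈ B0, n0 ∈ B4 → different blocks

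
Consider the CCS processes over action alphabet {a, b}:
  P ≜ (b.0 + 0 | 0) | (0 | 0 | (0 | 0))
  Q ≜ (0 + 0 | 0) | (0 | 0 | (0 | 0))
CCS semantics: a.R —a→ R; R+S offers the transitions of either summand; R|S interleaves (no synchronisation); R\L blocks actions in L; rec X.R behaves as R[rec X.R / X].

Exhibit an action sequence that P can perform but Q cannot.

b

LTS(P): 2 reachable states
  m0 = (b.0 + 0 | 0) | (0 | 0 | (0 | 0)) ⊢ -b-> m1
  m1 = 0 | (0 | 0 | (0 | 0)) ⊢ ∅
LTS(Q): 1 reachable states
  n0 = (0 + 0 | 0) | (0 | 0 | (0 | 0)) ⊢ ∅
Executing b from P (initial set {m0}):
  after b @ step 1: {m1}
  — P admits the full trace.
Executing b from Q (initial set {n0}):
  after b @ step 1: no successor for Q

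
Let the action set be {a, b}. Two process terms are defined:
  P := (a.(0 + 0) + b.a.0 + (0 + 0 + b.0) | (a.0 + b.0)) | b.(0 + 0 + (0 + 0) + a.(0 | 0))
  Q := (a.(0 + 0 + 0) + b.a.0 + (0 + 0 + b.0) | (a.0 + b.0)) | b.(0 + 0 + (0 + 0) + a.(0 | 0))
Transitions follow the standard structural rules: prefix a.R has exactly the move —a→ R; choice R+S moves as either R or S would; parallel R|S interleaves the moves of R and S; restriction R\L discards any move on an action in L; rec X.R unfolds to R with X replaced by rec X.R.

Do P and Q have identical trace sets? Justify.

P's transition system — 21 states:
  u0 = (a.(0 + 0) + b.a.0 + (0 + 0 + b.0) | (a.0 + b.0)) | b.(0 + 0 + (0 + 0) + a.(0 | 0)) → --a--▸ u1, --a--▸ u2, --b--▸ u1, --b--▸ u3, --b--▸ u4, --b--▸ u5
  u1 = (0 + 0 + b.0) | 0 | b.(0 + 0 + (0 + 0) + a.(0 | 0)) → --b--▸ u6, --b--▸ u7
  u2 = (0 + 0) | b.(0 + 0 + (0 + 0) + a.(0 | 0)) → --b--▸ u8
  u3 = (a.(0 + 0) + b.a.0 + (0 + 0 + b.0) | (a.0 + b.0)) | (0 + 0 + (0 + 0) + a.(0 | 0)) → --a--▸ u6, --a--▸ u8, --a--▸ u9, --b--▸ u10, --b--▸ u11, --b--▸ u6
  u4 = 0 | (a.0 + b.0) | b.(0 + 0 + (0 + 0) + a.(0 | 0)) → --a--▸ u7, --b--▸ u10, --b--▸ u7
  u5 = a.0 | b.(0 + 0 + (0 + 0) + a.(0 | 0)) → --a--▸ u12, --b--▸ u11
  u6 = (0 + 0 + b.0) | 0 | (0 + 0 + (0 + 0) + a.(0 | 0)) → --a--▸ u13, --b--▸ u14
  u7 = 0 | 0 | b.(0 + 0 + (0 + 0) + a.(0 | 0)) → --b--▸ u14
  u8 = (0 + 0) | (0 + 0 + (0 + 0) + a.(0 | 0)) → --a--▸ u15
  u9 = (a.(0 + 0) + b.a.0 + (0 + 0 + b.0) | (a.0 + b.0)) | (0 | 0) → --a--▸ u13, --a--▸ u15, --b--▸ u13, --b--▸ u16, --b--▸ u17
  u10 = 0 | (a.0 + b.0) | (0 + 0 + (0 + 0) + a.(0 | 0)) → --a--▸ u14, --a--▸ u16, --b--▸ u14
  u11 = a.0 | (0 + 0 + (0 + 0) + a.(0 | 0)) → --a--▸ u17, --a--▸ u18
  u12 = 0 | b.(0 + 0 + (0 + 0) + a.(0 | 0)) → --b--▸ u18
  u13 = (0 + 0 + b.0) | 0 | (0 | 0) → --b--▸ u19
  u14 = 0 | 0 | (0 + 0 + (0 + 0) + a.(0 | 0)) → --a--▸ u19
  u15 = (0 + 0) | (0 | 0) → stopped
  u16 = 0 | (a.0 + b.0) | (0 | 0) → --a--▸ u19, --b--▸ u19
  u17 = a.0 | (0 | 0) → --a--▸ u20
  u18 = 0 | (0 + 0 + (0 + 0) + a.(0 | 0)) → --a--▸ u20
  u19 = 0 | 0 | (0 | 0) → stopped
  u20 = 0 | (0 | 0) → stopped
Q's transition system — 21 states:
  v0 = (a.(0 + 0 + 0) + b.a.0 + (0 + 0 + b.0) | (a.0 + b.0)) | b.(0 + 0 + (0 + 0) + a.(0 | 0)) → --a--▸ v1, --a--▸ v2, --b--▸ v2, --b--▸ v3, --b--▸ v4, --b--▸ v5
  v1 = (0 + 0 + 0) | b.(0 + 0 + (0 + 0) + a.(0 | 0)) → --b--▸ v6
  v2 = (0 + 0 + b.0) | 0 | b.(0 + 0 + (0 + 0) + a.(0 | 0)) → --b--▸ v7, --b--▸ v8
  v3 = (a.(0 + 0 + 0) + b.a.0 + (0 + 0 + b.0) | (a.0 + b.0)) | (0 + 0 + (0 + 0) + a.(0 | 0)) → --a--▸ v6, --a--▸ v7, --a--▸ v9, --b--▸ v10, --b--▸ v11, --b--▸ v7
  v4 = 0 | (a.0 + b.0) | b.(0 + 0 + (0 + 0) + a.(0 | 0)) → --a--▸ v8, --b--▸ v10, --b--▸ v8
  v5 = a.0 | b.(0 + 0 + (0 + 0) + a.(0 | 0)) → --a--▸ v12, --b--▸ v11
  v6 = (0 + 0 + 0) | (0 + 0 + (0 + 0) + a.(0 | 0)) → --a--▸ v13
  v7 = (0 + 0 + b.0) | 0 | (0 + 0 + (0 + 0) + a.(0 | 0)) → --a--▸ v14, --b--▸ v15
  v8 = 0 | 0 | b.(0 + 0 + (0 + 0) + a.(0 | 0)) → --b--▸ v15
  v9 = (a.(0 + 0 + 0) + b.a.0 + (0 + 0 + b.0) | (a.0 + b.0)) | (0 | 0) → --a--▸ v13, --a--▸ v14, --b--▸ v14, --b--▸ v16, --b--▸ v17
  v10 = 0 | (a.0 + b.0) | (0 + 0 + (0 + 0) + a.(0 | 0)) → --a--▸ v15, --a--▸ v16, --b--▸ v15
  v11 = a.0 | (0 + 0 + (0 + 0) + a.(0 | 0)) → --a--▸ v17, --a--▸ v18
  v12 = 0 | b.(0 + 0 + (0 + 0) + a.(0 | 0)) → --b--▸ v18
  v13 = (0 + 0 + 0) | (0 | 0) → stopped
  v14 = (0 + 0 + b.0) | 0 | (0 | 0) → --b--▸ v19
  v15 = 0 | 0 | (0 + 0 + (0 + 0) + a.(0 | 0)) → --a--▸ v19
  v16 = 0 | (a.0 + b.0) | (0 | 0) → --a--▸ v19, --b--▸ v19
  v17 = a.0 | (0 | 0) → --a--▸ v20
  v18 = 0 | (0 + 0 + (0 + 0) + a.(0 | 0)) → --a--▸ v20
  v19 = 0 | 0 | (0 | 0) → stopped
  v20 = 0 | (0 | 0) → stopped
Bisimilarity quotient blocks:
  B0 = {u0, v0}
  B1 = {u1, v2}
  B2 = {u6, v7}
  B3 = {u13, v14}
  B4 = {u15, u19, u20, v13, v19, v20}
  B5 = {u14, u17, u18, u8, v15, v17, v18, v6}
  B6 = {u12, u2, u7, v1, v12, v8}
  B7 = {u4, v4}
  B8 = {u10, v10}
  B9 = {u16, v16}
  B10 = {u5, v5}
  B11 = {u11, v11}
  B12 = {u3, v3}
  B13 = {u9, v9}
u0 ∈ B0, v0 ∈ B0 → same block
Bisimilar ⇒ trace-equivalent.

YES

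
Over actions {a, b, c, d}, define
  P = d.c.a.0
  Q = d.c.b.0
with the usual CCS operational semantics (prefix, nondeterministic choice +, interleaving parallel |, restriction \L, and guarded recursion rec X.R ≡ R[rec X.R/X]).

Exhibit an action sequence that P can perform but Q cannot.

LTS(P): 4 reachable states
  s0 = d.c.a.0 :: =d=> s1
  s1 = c.a.0 :: =c=> s2
  s2 = a.0 :: =a=> s3
  s3 = 0 :: deadlocked
LTS(Q): 4 reachable states
  t0 = d.c.b.0 :: =d=> t1
  t1 = c.b.0 :: =c=> t2
  t2 = b.0 :: =b=> t3
  t3 = 0 :: deadlocked
Run σ = ⟨dca⟩ on P: start {s0}
  [1] d ⇒ {s1}
  [2] c ⇒ {s2}
  [3] a ⇒ {s3}
  P completes σ.
Run σ = ⟨dca⟩ on Q: start {t0}
  [1] d ⇒ {t1}
  [2] c ⇒ {t2}
  [3] a ⇒ no successor for Q

dca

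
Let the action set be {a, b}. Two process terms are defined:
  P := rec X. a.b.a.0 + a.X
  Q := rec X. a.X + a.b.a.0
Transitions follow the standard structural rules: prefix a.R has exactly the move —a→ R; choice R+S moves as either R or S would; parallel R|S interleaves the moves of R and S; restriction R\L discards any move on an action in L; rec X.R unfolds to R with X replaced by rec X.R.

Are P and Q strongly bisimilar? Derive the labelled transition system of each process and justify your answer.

P's transition system — 4 states:
  u0 = rec X. a.b.a.0 + a.X → -a-> u0, -a-> u1
  u1 = b.a.0 → -b-> u2
  u2 = a.0 → -a-> u3
  u3 = 0 → deadlocked
Q's transition system — 4 states:
  v0 = rec X. a.X + a.b.a.0 → -a-> v0, -a-> v1
  v1 = b.a.0 → -b-> v2
  v2 = a.0 → -a-> v3
  v3 = 0 → deadlocked
Coarsest stable partition (strong bisimilarity classes):
  B0 = {u0, v0}
  B1 = {u1, v1}
  B2 = {u2, v2}
  B3 = {u3, v3}
u0 ∈ B0, v0 ∈ B0 → same block

bisimilar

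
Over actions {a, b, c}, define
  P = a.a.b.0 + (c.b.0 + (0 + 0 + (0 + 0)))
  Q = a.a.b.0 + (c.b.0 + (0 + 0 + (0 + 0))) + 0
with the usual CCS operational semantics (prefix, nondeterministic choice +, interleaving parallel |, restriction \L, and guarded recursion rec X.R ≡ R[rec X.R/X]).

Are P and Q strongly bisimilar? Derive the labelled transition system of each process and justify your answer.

LTS(P): 4 reachable states
  s0 = a.a.b.0 + (c.b.0 + (0 + 0 + (0 + 0))) → --a--▸ s1, --c--▸ s2
  s1 = a.b.0 → --a--▸ s2
  s2 = b.0 → --b--▸ s3
  s3 = 0 → stopped
LTS(Q): 4 reachable states
  t0 = a.a.b.0 + (c.b.0 + (0 + 0 + (0 + 0))) + 0 → --a--▸ t1, --c--▸ t2
  t1 = a.b.0 → --a--▸ t2
  t2 = b.0 → --b--▸ t3
  t3 = 0 → stopped
Partition-refinement fixed point:
  B0 = {s0, t0}
  B1 = {s1, t1}
  B2 = {s2, t2}
  B3 = {s3, t3}
s0 ∈ B0, t0 ∈ B0 → same block

P ~ Q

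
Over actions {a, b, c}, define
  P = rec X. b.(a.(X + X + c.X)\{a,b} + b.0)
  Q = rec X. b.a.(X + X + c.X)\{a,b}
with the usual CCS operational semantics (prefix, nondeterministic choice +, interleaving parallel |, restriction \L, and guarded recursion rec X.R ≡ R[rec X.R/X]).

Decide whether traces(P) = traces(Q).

traces(P) ≠ traces(Q) — witness ⟨bb⟩

Reachable graph of P (5 states):
  s0 = rec X. b.(a.(X + X + c.X)\{a,b} + b.0) | --b--▸ s1
  s1 = a.((rec X. b.(a.(X + X + c.X)\{a,b} + b.0)) + (rec X. b.(a.(X + X + c.X)\{a,b} + b.0)) + c.(rec X. b.(a.(X + X + c.X)\{a,b} + b.0)))\{a,b} + b.0 | --a--▸ s2, --b--▸ s3
  s2 = ((rec X. b.(a.(X + X + c.X)\{a,b} + b.0)) + (rec X. b.(a.(X + X + c.X)\{a,b} + b.0)) + c.(rec X. b.(a.(X + X + c.X)\{a,b} + b.0)))\{a,b} | --c--▸ s4
  s3 = 0 | deadlocked
  s4 = (rec X. b.(a.(X + X + c.X)\{a,b} + b.0))\{a,b} | deadlocked
Reachable graph of Q (4 states):
  t0 = rec X. b.a.(X + X + c.X)\{a,b} | --b--▸ t1
  t1 = a.((rec X. b.a.(X + X + c.X)\{a,b}) + (rec X. b.a.(X + X + c.X)\{a,b}) + c.(rec X. b.a.(X + X + c.X)\{a,b}))\{a,b} | --a--▸ t2
  t2 = ((rec X. b.a.(X + X + c.X)\{a,b}) + (rec X. b.a.(X + X + c.X)\{a,b}) + c.(rec X. b.a.(X + X + c.X)\{a,b}))\{a,b} | --c--▸ t3
  t3 = (rec X. b.a.(X + X + c.X)\{a,b})\{a,b} | deadlocked
Run σ = ⟨bb⟩ on P: start {s0}
  step 1 (b): {s1}
  step 2 (b): {s3}
  — P admits the full trace.
Run σ = ⟨bb⟩ on Q: start {t0}
  step 1 (b): {t1}
  step 2 (b): no successor for Q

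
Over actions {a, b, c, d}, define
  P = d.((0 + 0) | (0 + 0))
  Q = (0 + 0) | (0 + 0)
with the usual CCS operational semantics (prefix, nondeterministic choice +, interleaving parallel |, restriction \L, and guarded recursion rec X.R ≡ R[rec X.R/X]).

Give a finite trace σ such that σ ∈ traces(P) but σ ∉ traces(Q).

d

P's transition system — 2 states:
  p0 = d.((0 + 0) | (0 + 0)) → ··d··> p1
  p1 = (0 + 0) | (0 + 0) → ·
Q's transition system — 1 states:
  q0 = (0 + 0) | (0 + 0) → ·
Executing d from P (initial set {p0}):
  after d @ step 1: {p1}
  P completes σ.
Executing d from Q (initial set {q0}):
  after d @ step 1: ∅  — Q cannot continue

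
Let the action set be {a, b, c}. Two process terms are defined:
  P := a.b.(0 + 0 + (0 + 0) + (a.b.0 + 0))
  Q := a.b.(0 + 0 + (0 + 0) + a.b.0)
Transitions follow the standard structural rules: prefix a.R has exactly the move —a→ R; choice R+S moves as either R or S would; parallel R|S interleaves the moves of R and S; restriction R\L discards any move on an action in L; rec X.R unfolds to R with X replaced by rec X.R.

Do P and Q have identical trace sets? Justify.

P's transition system — 5 states:
  p0 = a.b.(0 + 0 + (0 + 0) + (a.b.0 + 0)) ⊢ -a-> p1
  p1 = b.(0 + 0 + (0 + 0) + (a.b.0 + 0)) ⊢ -b-> p2
  p2 = 0 + 0 + (0 + 0) + (a.b.0 + 0) ⊢ -a-> p3
  p3 = b.0 ⊢ -b-> p4
  p4 = 0 ⊢ ∅
Q's transition system — 5 states:
  q0 = a.b.(0 + 0 + (0 + 0) + a.b.0) ⊢ -a-> q1
  q1 = b.(0 + 0 + (0 + 0) + a.b.0) ⊢ -b-> q2
  q2 = 0 + 0 + (0 + 0) + a.b.0 ⊢ -a-> q3
  q3 = b.0 ⊢ -b-> q4
  q4 = 0 ⊢ ∅
Coarsest stable partition (strong bisimilarity classes):
  B0 = {p0, q0}
  B1 = {p1, q1}
  B2 = {p2, q2}
  B3 = {p3, q3}
  B4 = {p4, q4}
p0 ∈ B0, q0 ∈ B0 → same block
Bisimilar ⇒ trace-equivalent.

traces(P) = traces(Q)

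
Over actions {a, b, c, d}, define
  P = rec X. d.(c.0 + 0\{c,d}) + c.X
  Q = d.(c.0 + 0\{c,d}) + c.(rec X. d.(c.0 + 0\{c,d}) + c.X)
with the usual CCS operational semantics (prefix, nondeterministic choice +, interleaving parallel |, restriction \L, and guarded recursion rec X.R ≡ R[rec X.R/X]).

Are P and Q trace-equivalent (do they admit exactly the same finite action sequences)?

P's transition system — 3 states:
  s0 = rec X. d.(c.0 + 0\{c,d}) + c.X :: --c--▸ s0, --d--▸ s1
  s1 = c.0 + 0\{c,d} :: --c--▸ s2
  s2 = 0 :: stopped
Q's transition system — 4 states:
  t0 = d.(c.0 + 0\{c,d}) + c.(rec X. d.(c.0 + 0\{c,d}) + c.X) :: --c--▸ t1, --d--▸ t2
  t1 = rec X. d.(c.0 + 0\{c,d}) + c.X :: --c--▸ t1, --d--▸ t2
  t2 = c.0 + 0\{c,d} :: --c--▸ t3
  t3 = 0 :: stopped
Bisimilarity quotient blocks:
  B0 = {s0, t0, t1}
  B1 = {s1, t2}
  B2 = {s2, t3}
s0 ∈ B0, t0 ∈ B0 → same block
Bisimilar ⇒ trace-equivalent.

trace-equivalent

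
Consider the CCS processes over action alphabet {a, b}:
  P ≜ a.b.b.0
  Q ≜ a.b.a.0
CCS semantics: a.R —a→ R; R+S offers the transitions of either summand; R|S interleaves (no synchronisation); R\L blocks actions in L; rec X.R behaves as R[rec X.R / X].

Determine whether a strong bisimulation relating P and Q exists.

not bisimilar

LTS(P): 4 reachable states
  u0 = a.b.b.0 | --a--▸ u1
  u1 = b.b.0 | --b--▸ u2
  u2 = b.0 | --b--▸ u3
  u3 = 0 | deadlocked
LTS(Q): 4 reachable states
  v0 = a.b.a.0 | --a--▸ v1
  v1 = b.a.0 | --b--▸ v2
  v2 = a.0 | --a--▸ v3
  v3 = 0 | deadlocked
Coarsest stable partition (strong bisimilarity classes):
  B0 = {u0}
  B1 = {u1}
  B2 = {u2}
  B3 = {u3, v3}
  B4 = {v0}
  B5 = {v1}
  B6 = {v2}
u0 ∈ B0, v0 ∈ B4 → different blocks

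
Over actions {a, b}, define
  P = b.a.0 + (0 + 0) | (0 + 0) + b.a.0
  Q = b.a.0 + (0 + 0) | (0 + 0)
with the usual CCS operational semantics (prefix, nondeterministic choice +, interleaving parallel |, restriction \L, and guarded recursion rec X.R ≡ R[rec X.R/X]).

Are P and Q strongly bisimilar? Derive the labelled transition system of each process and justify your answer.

LTS(P): 3 reachable states
  p0 = b.a.0 + (0 + 0) | (0 + 0) + b.a.0 ⊢ ··b··> p1
  p1 = a.0 ⊢ ··a··> p2
  p2 = 0 ⊢ deadlocked
LTS(Q): 3 reachable states
  q0 = b.a.0 + (0 + 0) | (0 + 0) ⊢ ··b··> q1
  q1 = a.0 ⊢ ··a··> q2
  q2 = 0 ⊢ deadlocked
Bisimilarity quotient blocks:
  B0 = {p0, q0}
  B1 = {p1, q1}
  B2 = {p2, q2}
p0 ∈ B0, q0 ∈ B0 → same block

P ~ Q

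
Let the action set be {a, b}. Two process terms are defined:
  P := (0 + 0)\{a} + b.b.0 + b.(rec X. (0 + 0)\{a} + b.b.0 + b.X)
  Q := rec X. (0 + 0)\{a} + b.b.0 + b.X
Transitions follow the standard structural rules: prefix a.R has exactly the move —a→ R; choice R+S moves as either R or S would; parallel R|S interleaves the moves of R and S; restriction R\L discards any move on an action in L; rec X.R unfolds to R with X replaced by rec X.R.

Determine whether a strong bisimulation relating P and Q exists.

LTS(P): 4 reachable states
  s0 = (0 + 0)\{a} + b.b.0 + b.(rec X. (0 + 0)\{a} + b.b.0 + b.X) | =b=> s1, =b=> s2
  s1 = b.0 | =b=> s3
  s2 = rec X. (0 + 0)\{a} + b.b.0 + b.X | =b=> s1, =b=> s2
  s3 = 0 | stopped
LTS(Q): 3 reachable states
  t0 = rec X. (0 + 0)\{a} + b.b.0 + b.X | =b=> t0, =b=> t1
  t1 = b.0 | =b=> t2
  t2 = 0 | stopped
Partition-refinement fixed point:
  B0 = {s0, s2, t0}
  B1 = {s1, t1}
  B2 = {s3, t2}
s0 ∈ B0, t0 ∈ B0 → same block

P ~ Q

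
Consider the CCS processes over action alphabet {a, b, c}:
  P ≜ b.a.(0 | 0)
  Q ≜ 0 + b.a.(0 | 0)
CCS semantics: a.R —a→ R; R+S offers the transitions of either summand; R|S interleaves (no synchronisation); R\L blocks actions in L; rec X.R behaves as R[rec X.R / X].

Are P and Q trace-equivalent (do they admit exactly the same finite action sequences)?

traces(P) = traces(Q)

LTS(P): 3 reachable states
  p0 = b.a.(0 | 0) ⊢ =b=> p1
  p1 = a.(0 | 0) ⊢ =a=> p2
  p2 = 0 | 0 ⊢ deadlocked
LTS(Q): 3 reachable states
  q0 = 0 + b.a.(0 | 0) ⊢ =b=> q1
  q1 = a.(0 | 0) ⊢ =a=> q2
  q2 = 0 | 0 ⊢ deadlocked
Coarsest stable partition (strong bisimilarity classes):
  B0 = {p0, q0}
  B1 = {p1, q1}
  B2 = {p2, q2}
p0 ∈ B0, q0 ∈ B0 → same block
Bisimilar ⇒ trace-equivalent.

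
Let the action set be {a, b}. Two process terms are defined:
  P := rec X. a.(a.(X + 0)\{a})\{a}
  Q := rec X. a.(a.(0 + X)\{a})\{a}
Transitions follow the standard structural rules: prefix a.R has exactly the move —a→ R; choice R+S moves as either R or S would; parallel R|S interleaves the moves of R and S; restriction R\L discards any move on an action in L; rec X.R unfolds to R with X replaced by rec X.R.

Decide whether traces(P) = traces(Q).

LTS(P): 2 reachable states
  m0 = rec X. a.(a.(X + 0)\{a})\{a} | =a=> m1
  m1 = (a.((rec X. a.(a.(X + 0)\{a})\{a}) + 0)\{a})\{a} | (no moves)
LTS(Q): 2 reachable states
  n0 = rec X. a.(a.(0 + X)\{a})\{a} | =a=> n1
  n1 = (a.(0 + (rec X. a.(a.(0 + X)\{a})\{a}))\{a})\{a} | (no moves)
Bisimilarity quotient blocks:
  B0 = {m0, n0}
  B1 = {m1, n1}
m0 ∈ B0, n0 ∈ B0 → same block
Bisimilar ⇒ trace-equivalent.

YES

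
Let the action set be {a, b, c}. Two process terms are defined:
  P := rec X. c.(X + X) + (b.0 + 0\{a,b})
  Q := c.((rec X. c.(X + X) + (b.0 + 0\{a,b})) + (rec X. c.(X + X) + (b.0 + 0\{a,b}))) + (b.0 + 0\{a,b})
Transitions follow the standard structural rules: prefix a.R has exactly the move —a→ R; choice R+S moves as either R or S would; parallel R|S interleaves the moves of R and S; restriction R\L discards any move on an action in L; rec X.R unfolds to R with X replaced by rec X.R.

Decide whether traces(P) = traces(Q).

traces(P) = traces(Q)

Reachable graph of P (3 states):
  m0 = rec X. c.(X + X) + (b.0 + 0\{a,b}) | =b=> m1, =c=> m2
  m1 = 0 | stopped
  m2 = (rec X. c.(X + X) + (b.0 + 0\{a,b})) + (rec X. c.(X + X) + (b.0 + 0\{a,b})) | =b=> m1, =c=> m2
Reachable graph of Q (3 states):
  n0 = c.((rec X. c.(X + X) + (b.0 + 0\{a,b})) + (rec X. c.(X + X) + (b.0 + 0\{a,b}))) + (b.0 + 0\{a,b}) | =b=> n1, =c=> n2
  n1 = 0 | stopped
  n2 = (rec X. c.(X + X) + (b.0 + 0\{a,b})) + (rec X. c.(X + X) + (b.0 + 0\{a,b})) | =b=> n1, =c=> n2
Partition-refinement fixed point:
  B0 = {m0, m2, n0, n2}
  B1 = {m1, n1}
m0 ∈ B0, n0 ∈ B0 → same block
Bisimilar ⇒ trace-equivalent.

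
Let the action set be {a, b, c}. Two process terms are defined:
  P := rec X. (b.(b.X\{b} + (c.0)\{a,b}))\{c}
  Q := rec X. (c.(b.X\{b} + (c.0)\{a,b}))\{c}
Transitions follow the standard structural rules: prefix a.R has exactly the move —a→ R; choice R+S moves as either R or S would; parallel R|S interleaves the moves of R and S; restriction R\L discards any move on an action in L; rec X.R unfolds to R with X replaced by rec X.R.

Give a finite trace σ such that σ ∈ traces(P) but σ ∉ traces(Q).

LTS(P): 3 reachable states
  p0 = rec X. (b.(b.X\{b} + (c.0)\{a,b}))\{c} → -b-> p1
  p1 = (b.(rec X. (b.(b.X\{b} + (c.0)\{a,b}))\{c})\{b} + (c.0)\{a,b})\{c} → -b-> p2
  p2 = (rec X. (b.(b.X\{b} + (c.0)\{a,b}))\{c})\{b}\{c} → stopped
LTS(Q): 1 reachable states
  q0 = rec X. (c.(b.X\{b} + (c.0)\{a,b}))\{c} → stopped
Executing b from P (initial set {p0}):
  step 1 (b): {p1}
  ✓ P
Executing b from Q (initial set {q0}):
  step 1 (b): ∅ (Q stuck)

b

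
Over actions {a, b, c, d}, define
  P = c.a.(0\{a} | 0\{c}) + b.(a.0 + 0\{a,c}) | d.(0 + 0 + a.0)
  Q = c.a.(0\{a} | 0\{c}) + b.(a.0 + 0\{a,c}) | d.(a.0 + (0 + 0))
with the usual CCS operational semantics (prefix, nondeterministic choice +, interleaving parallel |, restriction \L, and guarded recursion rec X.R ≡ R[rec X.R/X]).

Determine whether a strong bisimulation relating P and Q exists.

LTS(P): 11 reachable states
  m0 = c.a.(0\{a} | 0\{c}) + b.(a.0 + 0\{a,c}) | d.(0 + 0 + a.0) has moves =b=> m1, =c=> m2, =d=> m3
  m1 = (a.0 + 0\{a,c}) | d.(0 + 0 + a.0) has moves =a=> m4, =d=> m5
  m2 = a.(0\{a} | 0\{c}) has moves =a=> m6
  m3 = b.(a.0 + 0\{a,c}) | (0 + 0 + a.0) has moves =a=> m7, =b=> m5
  m4 = 0 | d.(0 + 0 + a.0) has moves =d=> m8
  m5 = (a.0 + 0\{a,c}) | (0 + 0 + a.0) has moves =a=> m8, =a=> m9
  m6 = 0\{a} | 0\{c} has moves ∅
  m7 = b.(a.0 + 0\{a,c}) | 0 has moves =b=> m9
  m8 = 0 | (0 + 0 + a.0) has moves =a=> m10
  m9 = (a.0 + 0\{a,c}) | 0 has moves =a=> m10
  m10 = 0 | 0 has moves ∅
LTS(Q): 11 reachable states
  n0 = c.a.(0\{a} | 0\{c}) + b.(a.0 + 0\{a,c}) | d.(a.0 + (0 + 0)) has moves =b=> n1, =c=> n2, =d=> n3
  n1 = (a.0 + 0\{a,c}) | d.(a.0 + (0 + 0)) has moves =a=> n4, =d=> n5
  n2 = a.(0\{a} | 0\{c}) has moves =a=> n6
  n3 = b.(a.0 + 0\{a,c}) | (a.0 + (0 + 0)) has moves =a=> n7, =b=> n5
  n4 = 0 | d.(a.0 + (0 + 0)) has moves =d=> n8
  n5 = (a.0 + 0\{a,c}) | (a.0 + (0 + 0)) has moves =a=> n8, =a=> n9
  n6 = 0\{a} | 0\{c} has moves ∅
  n7 = b.(a.0 + 0\{a,c}) | 0 has moves =b=> n9
  n8 = 0 | (a.0 + (0 + 0)) has moves =a=> n10
  n9 = (a.0 + 0\{a,c}) | 0 has moves =a=> n10
  n10 = 0 | 0 has moves ∅
Coarsest stable partition (strong bisimilarity classes):
  B0 = {m0, n0}
  B1 = {m3, n3}
  B2 = {m7, n7}
  B3 = {m2, m8, m9, n2, n8, n9}
  B4 = {m10, m6, n10, n6}
  B5 = {m5, n5}
  B6 = {m1, n1}
  B7 = {m4, n4}
m0 ∈ B0, n0 ∈ B0 → same block

P ~ Q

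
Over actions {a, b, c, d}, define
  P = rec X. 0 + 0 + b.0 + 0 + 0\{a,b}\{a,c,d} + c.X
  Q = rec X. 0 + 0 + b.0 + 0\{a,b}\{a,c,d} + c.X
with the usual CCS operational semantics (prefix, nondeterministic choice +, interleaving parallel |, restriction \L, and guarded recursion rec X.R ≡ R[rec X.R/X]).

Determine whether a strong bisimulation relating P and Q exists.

P's transition system — 2 states:
  p0 = rec X. 0 + 0 + b.0 + 0 + 0\{a,b}\{a,c,d} + c.X → =b=> p1, =c=> p0
  p1 = 0 → ·
Q's transition system — 2 states:
  q0 = rec X. 0 + 0 + b.0 + 0\{a,b}\{a,c,d} + c.X → =b=> q1, =c=> q0
  q1 = 0 → ·
Bisimilarity quotient blocks:
  B0 = {p0, q0}
  B1 = {p1, q1}
p0 ∈ B0, q0 ∈ B0 → same block

YES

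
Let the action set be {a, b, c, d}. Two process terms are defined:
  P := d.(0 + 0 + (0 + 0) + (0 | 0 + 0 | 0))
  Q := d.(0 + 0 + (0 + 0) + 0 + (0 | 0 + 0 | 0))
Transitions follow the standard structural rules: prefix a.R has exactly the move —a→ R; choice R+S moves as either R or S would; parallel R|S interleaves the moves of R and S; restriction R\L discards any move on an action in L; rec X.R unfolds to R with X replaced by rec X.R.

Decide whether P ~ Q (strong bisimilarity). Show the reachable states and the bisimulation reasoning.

Reachable graph of P (2 states):
  s0 = d.(0 + 0 + (0 + 0) + (0 | 0 + 0 | 0)) has moves ··d··> s1
  s1 = 0 + 0 + (0 + 0) + (0 | 0 + 0 | 0) has moves stopped
Reachable graph of Q (2 states):
  t0 = d.(0 + 0 + (0 + 0) + 0 + (0 | 0 + 0 | 0)) has moves ··d··> t1
  t1 = 0 + 0 + (0 + 0) + 0 + (0 | 0 + 0 | 0) has moves stopped
Partition-refinement fixed point:
  B0 = {s0, t0}
  B1 = {s1, t1}
s0 ∈ B0, t0 ∈ B0 → same block

P ~ Q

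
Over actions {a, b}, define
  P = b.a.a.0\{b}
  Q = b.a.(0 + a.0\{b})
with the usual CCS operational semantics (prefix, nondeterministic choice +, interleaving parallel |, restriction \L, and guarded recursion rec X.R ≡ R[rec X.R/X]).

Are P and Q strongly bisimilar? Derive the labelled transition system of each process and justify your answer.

Reachable graph of P (4 states):
  s0 = b.a.a.0\{b} → -b-> s1
  s1 = a.a.0\{b} → -a-> s2
  s2 = a.0\{b} → -a-> s3
  s3 = 0\{b} → ∅
Reachable graph of Q (4 states):
  t0 = b.a.(0 + a.0\{b}) → -b-> t1
  t1 = a.(0 + a.0\{b}) → -a-> t2
  t2 = 0 + a.0\{b} → -a-> t3
  t3 = 0\{b} → ∅
Coarsest stable partition (strong bisimilarity classes):
  B0 = {s0, t0}
  B1 = {s1, t1}
  B2 = {s2, t2}
  B3 = {s3, t3}
s0 ∈ B0, t0 ∈ B0 → same block

YES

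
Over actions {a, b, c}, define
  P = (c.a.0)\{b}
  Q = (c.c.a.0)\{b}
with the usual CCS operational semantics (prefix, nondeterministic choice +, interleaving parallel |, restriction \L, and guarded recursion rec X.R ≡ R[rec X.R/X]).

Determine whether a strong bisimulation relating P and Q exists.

P's transition system — 3 states:
  u0 = (c.a.0)\{b} ⊢ =c=> u1
  u1 = (a.0)\{b} ⊢ =a=> u2
  u2 = 0\{b} ⊢ stopped
Q's transition system — 4 states:
  v0 = (c.c.a.0)\{b} ⊢ =c=> v1
  v1 = (c.a.0)\{b} ⊢ =c=> v2
  v2 = (a.0)\{b} ⊢ =a=> v3
  v3 = 0\{b} ⊢ stopped
Coarsest stable partition (strong bisimilarity classes):
  B0 = {u0, v1}
  B1 = {u1, v2}
  B2 = {u2, v3}
  B3 = {v0}
u0 ∈ B0, v0 ∈ B3 → different blocks

not bisimilar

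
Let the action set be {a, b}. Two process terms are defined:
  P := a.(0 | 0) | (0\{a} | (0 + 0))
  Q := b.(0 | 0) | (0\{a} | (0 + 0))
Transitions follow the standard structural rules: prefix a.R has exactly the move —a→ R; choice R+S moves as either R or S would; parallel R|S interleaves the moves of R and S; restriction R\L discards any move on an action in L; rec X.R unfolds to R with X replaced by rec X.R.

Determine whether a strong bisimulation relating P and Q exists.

not bisimilar

Reachable graph of P (2 states):
  p0 = a.(0 | 0) | (0\{a} | (0 + 0)) :: --a--▸ p1
  p1 = 0 | 0 | (0\{a} | (0 + 0)) :: stopped
Reachable graph of Q (2 states):
  q0 = b.(0 | 0) | (0\{a} | (0 + 0)) :: --b--▸ q1
  q1 = 0 | 0 | (0\{a} | (0 + 0)) :: stopped
Bisimilarity quotient blocks:
  B0 = {p0}
  B1 = {p1, q1}
  B2 = {q0}
p0 ∈ B0, q0 ∈ B2 → different blocks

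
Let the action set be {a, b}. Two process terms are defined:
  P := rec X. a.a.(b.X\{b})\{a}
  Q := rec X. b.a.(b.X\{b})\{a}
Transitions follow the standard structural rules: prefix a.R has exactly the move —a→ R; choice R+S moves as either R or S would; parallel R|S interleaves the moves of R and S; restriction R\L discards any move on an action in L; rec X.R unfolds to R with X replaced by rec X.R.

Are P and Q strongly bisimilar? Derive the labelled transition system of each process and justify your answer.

LTS(P): 4 reachable states
  s0 = rec X. a.a.(b.X\{b})\{a} has moves —a→ s1
  s1 = a.(b.(rec X. a.a.(b.X\{b})\{a})\{b})\{a} has moves —a→ s2
  s2 = (b.(rec X. a.a.(b.X\{b})\{a})\{b})\{a} has moves —b→ s3
  s3 = (rec X. a.a.(b.X\{b})\{a})\{b}\{a} has moves ·
LTS(Q): 4 reachable states
  t0 = rec X. b.a.(b.X\{b})\{a} has moves —b→ t1
  t1 = a.(b.(rec X. b.a.(b.X\{b})\{a})\{b})\{a} has moves —a→ t2
  t2 = (b.(rec X. b.a.(b.X\{b})\{a})\{b})\{a} has moves —b→ t3
  t3 = (rec X. b.a.(b.X\{b})\{a})\{b}\{a} has moves ·
Partition-refinement fixed point:
  B0 = {s0}
  B1 = {s1, t1}
  B2 = {s2, t2}
  B3 = {s3, t3}
  B4 = {t0}
s0 ∈ B0, t0 ∈ B4 → different blocks

not bisimilar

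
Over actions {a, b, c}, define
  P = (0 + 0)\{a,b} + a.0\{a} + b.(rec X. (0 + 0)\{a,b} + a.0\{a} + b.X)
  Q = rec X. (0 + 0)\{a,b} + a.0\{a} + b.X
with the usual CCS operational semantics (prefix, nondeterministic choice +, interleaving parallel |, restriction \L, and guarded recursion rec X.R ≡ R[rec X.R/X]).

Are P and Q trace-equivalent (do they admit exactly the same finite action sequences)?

YES

LTS(P): 3 reachable states
  m0 = (0 + 0)\{a,b} + a.0\{a} + b.(rec X. (0 + 0)\{a,b} + a.0\{a} + b.X) ⊢ ··a··> m1, ··b··> m2
  m1 = 0\{a} ⊢ ∅
  m2 = rec X. (0 + 0)\{a,b} + a.0\{a} + b.X ⊢ ··a··> m1, ··b··> m2
LTS(Q): 2 reachable states
  n0 = rec X. (0 + 0)\{a,b} + a.0\{a} + b.X ⊢ ··a··> n1, ··b··> n0
  n1 = 0\{a} ⊢ ∅
Bisimilarity quotient blocks:
  B0 = {m0, m2, n0}
  B1 = {m1, n1}
m0 ∈ B0, n0 ∈ B0 → same block
Bisimilar ⇒ trace-equivalent.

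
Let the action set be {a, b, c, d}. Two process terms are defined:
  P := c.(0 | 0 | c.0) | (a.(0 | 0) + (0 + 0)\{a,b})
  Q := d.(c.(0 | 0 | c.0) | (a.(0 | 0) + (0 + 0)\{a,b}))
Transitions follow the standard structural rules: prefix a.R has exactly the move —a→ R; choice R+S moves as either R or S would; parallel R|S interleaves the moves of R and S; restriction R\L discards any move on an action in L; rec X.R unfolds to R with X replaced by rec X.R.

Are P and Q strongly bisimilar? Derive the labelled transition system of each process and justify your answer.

NO

Reachable graph of P (6 states):
  m0 = c.(0 | 0 | c.0) | (a.(0 | 0) + (0 + 0)\{a,b}) :: =a=> m1, =c=> m2
  m1 = c.(0 | 0 | c.0) | (0 | 0) :: =c=> m3
  m2 = 0 | 0 | c.0 | (a.(0 | 0) + (0 + 0)\{a,b}) :: =a=> m3, =c=> m4
  m3 = 0 | 0 | c.0 | (0 | 0) :: =c=> m5
  m4 = 0 | 0 | 0 | (a.(0 | 0) + (0 + 0)\{a,b}) :: =a=> m5
  m5 = 0 | 0 | 0 | (0 | 0) :: ∅
Reachable graph of Q (7 states):
  n0 = d.(c.(0 | 0 | c.0) | (a.(0 | 0) + (0 + 0)\{a,b})) :: =d=> n1
  n1 = c.(0 | 0 | c.0) | (a.(0 | 0) + (0 + 0)\{a,b}) :: =a=> n2, =c=> n3
  n2 = c.(0 | 0 | c.0) | (0 | 0) :: =c=> n4
  n3 = 0 | 0 | c.0 | (a.(0 | 0) + (0 + 0)\{a,b}) :: =a=> n4, =c=> n5
  n4 = 0 | 0 | c.0 | (0 | 0) :: =c=> n6
  n5 = 0 | 0 | 0 | (a.(0 | 0) + (0 + 0)\{a,b}) :: =a=> n6
  n6 = 0 | 0 | 0 | (0 | 0) :: ∅
Partition-refinement fixed point:
  B0 = {m0, n1}
  B1 = {m1, n2}
  B2 = {m3, n4}
  B3 = {m5, n6}
  B4 = {m2, n3}
  B5 = {m4, n5}
  B6 = {n0}
m0 ∈ B0, n0 ∈ B6 → different blocks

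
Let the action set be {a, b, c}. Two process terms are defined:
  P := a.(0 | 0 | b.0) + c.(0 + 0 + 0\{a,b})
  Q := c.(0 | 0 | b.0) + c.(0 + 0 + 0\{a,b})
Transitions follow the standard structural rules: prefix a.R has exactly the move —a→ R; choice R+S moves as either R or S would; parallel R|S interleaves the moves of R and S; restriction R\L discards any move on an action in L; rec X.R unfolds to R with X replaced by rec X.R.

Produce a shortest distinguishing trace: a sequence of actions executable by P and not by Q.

P's transition system — 4 states:
  u0 = a.(0 | 0 | b.0) + c.(0 + 0 + 0\{a,b}) ⊢ ··a··> u1, ··c··> u2
  u1 = 0 | 0 | b.0 ⊢ ··b··> u3
  u2 = 0 + 0 + 0\{a,b} ⊢ ·
  u3 = 0 | 0 | 0 ⊢ ·
Q's transition system — 4 states:
  v0 = c.(0 | 0 | b.0) + c.(0 + 0 + 0\{a,b}) ⊢ ··c··> v1, ··c··> v2
  v1 = 0 + 0 + 0\{a,b} ⊢ ·
  v2 = 0 | 0 | b.0 ⊢ ··b··> v3
  v3 = 0 | 0 | 0 ⊢ ·
Executing a from P (initial set {u0}):
  step 1 (a): {u1}
  — P admits the full trace.
Executing a from Q (initial set {v0}):
  step 1 (a): ∅  — Q cannot continue

a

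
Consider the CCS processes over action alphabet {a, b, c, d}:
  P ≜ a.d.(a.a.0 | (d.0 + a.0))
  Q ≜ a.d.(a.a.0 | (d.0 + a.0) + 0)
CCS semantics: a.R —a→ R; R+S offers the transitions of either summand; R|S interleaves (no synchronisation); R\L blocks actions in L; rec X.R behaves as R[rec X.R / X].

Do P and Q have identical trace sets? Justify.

traces(P) = traces(Q)

LTS(P): 8 reachable states
  p0 = a.d.(a.a.0 | (d.0 + a.0)) :: —a→ p1
  p1 = d.(a.a.0 | (d.0 + a.0)) :: —d→ p2
  p2 = a.a.0 | (d.0 + a.0) :: —a→ p3, —a→ p4, —d→ p4
  p3 = a.0 | (d.0 + a.0) :: —a→ p5, —a→ p6, —d→ p6
  p4 = a.a.0 | 0 :: —a→ p6
  p5 = 0 | (d.0 + a.0) :: —a→ p7, —d→ p7
  p6 = a.0 | 0 :: —a→ p7
  p7 = 0 | 0 :: ·
LTS(Q): 8 reachable states
  q0 = a.d.(a.a.0 | (d.0 + a.0) + 0) :: —a→ q1
  q1 = d.(a.a.0 | (d.0 + a.0) + 0) :: —d→ q2
  q2 = a.a.0 | (d.0 + a.0) + 0 :: —a→ q3, —a→ q4, —d→ q4
  q3 = a.0 | (d.0 + a.0) :: —a→ q5, —a→ q6, —d→ q6
  q4 = a.a.0 | 0 :: —a→ q6
  q5 = 0 | (d.0 + a.0) :: —a→ q7, —d→ q7
  q6 = a.0 | 0 :: —a→ q7
  q7 = 0 | 0 :: ·
Partition-refinement fixed point:
  B0 = {p0, q0}
  B1 = {p1, q1}
  B2 = {p2, q2}
  B3 = {p4, q4}
  B4 = {p6, q6}
  B5 = {p7, q7}
  B6 = {p3, q3}
  B7 = {p5, q5}
p0 ∈ B0, q0 ∈ B0 → same block
Bisimilar ⇒ trace-equivalent.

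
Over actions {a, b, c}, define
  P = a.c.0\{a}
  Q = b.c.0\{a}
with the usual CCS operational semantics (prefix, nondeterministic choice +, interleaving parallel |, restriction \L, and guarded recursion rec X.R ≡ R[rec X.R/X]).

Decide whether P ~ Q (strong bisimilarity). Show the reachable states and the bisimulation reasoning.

P ≁ Q

LTS(P): 3 reachable states
  s0 = a.c.0\{a} → --a--▸ s1
  s1 = c.0\{a} → --c--▸ s2
  s2 = 0\{a} → deadlocked
LTS(Q): 3 reachable states
  t0 = b.c.0\{a} → --b--▸ t1
  t1 = c.0\{a} → --c--▸ t2
  t2 = 0\{a} → deadlocked
Bisimilarity quotient blocks:
  B0 = {s0}
  B1 = {s1, t1}
  B2 = {s2, t2}
  B3 = {t0}
s0 ∈ B0, t0 ∈ B3 → different blocks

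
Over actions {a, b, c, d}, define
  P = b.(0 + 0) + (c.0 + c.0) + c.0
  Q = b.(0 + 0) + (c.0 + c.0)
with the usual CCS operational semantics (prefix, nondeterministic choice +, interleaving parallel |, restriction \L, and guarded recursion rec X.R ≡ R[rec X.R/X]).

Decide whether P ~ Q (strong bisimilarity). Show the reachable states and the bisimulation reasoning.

Reachable graph of P (3 states):
  s0 = b.(0 + 0) + (c.0 + c.0) + c.0 has moves =b=> s1, =c=> s2
  s1 = 0 + 0 has moves ∅
  s2 = 0 has moves ∅
Reachable graph of Q (3 states):
  t0 = b.(0 + 0) + (c.0 + c.0) has moves =b=> t1, =c=> t2
  t1 = 0 + 0 has moves ∅
  t2 = 0 has moves ∅
Bisimilarity quotient blocks:
  B0 = {s0, t0}
  B1 = {s1, s2, t1, t2}
s0 ∈ B0, t0 ∈ B0 → same block

P ~ Q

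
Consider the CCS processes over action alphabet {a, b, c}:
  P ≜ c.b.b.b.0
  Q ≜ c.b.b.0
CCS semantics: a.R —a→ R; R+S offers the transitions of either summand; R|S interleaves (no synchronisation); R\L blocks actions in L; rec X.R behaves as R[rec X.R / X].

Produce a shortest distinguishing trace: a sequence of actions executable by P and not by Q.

cbbb

LTS(P): 5 reachable states
  u0 = c.b.b.b.0 | =c=> u1
  u1 = b.b.b.0 | =b=> u2
  u2 = b.b.0 | =b=> u3
  u3 = b.0 | =b=> u4
  u4 = 0 | ·
LTS(Q): 4 reachable states
  v0 = c.b.b.0 | =c=> v1
  v1 = b.b.0 | =b=> v2
  v2 = b.0 | =b=> v3
  v3 = 0 | ·
Executing cbbb from P (initial set {u0}):
  [1] c ⇒ {u1}
  [2] b ⇒ {u2}
  [3] b ⇒ {u3}
  [4] b ⇒ {u4}
  — P admits the full trace.
Executing cbbb from Q (initial set {v0}):
  [1] c ⇒ {v1}
  [2] b ⇒ {v2}
  [3] b ⇒ {v3}
  [4] b ⇒ no successor for Q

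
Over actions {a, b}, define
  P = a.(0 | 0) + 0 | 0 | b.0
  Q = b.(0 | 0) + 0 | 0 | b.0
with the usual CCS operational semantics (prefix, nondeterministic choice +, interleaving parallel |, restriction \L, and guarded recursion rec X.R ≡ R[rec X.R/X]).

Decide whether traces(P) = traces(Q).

traces(P) ≠ traces(Q) — witness ⟨a⟩

P's transition system — 3 states:
  u0 = a.(0 | 0) + 0 | 0 | b.0 has moves =a=> u1, =b=> u2
  u1 = 0 | 0 has moves deadlocked
  u2 = 0 | 0 | 0 has moves deadlocked
Q's transition system — 3 states:
  v0 = b.(0 | 0) + 0 | 0 | b.0 has moves =b=> v1, =b=> v2
  v1 = 0 | 0 has moves deadlocked
  v2 = 0 | 0 | 0 has moves deadlocked
Run σ = ⟨a⟩ on P: start {u0}
  after a @ step 1: {u1}
  — P admits the full trace.
Run σ = ⟨a⟩ on Q: start {v0}
  after a @ step 1: ∅  — Q cannot continue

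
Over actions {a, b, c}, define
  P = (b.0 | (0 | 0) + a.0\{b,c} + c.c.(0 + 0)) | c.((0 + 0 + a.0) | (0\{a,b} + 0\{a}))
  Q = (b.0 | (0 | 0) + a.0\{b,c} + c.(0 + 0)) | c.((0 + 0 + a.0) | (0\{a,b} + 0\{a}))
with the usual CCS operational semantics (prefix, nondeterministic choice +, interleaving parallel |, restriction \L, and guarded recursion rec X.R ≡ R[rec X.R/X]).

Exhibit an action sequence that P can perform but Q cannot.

LTS(P): 15 reachable states
  p0 = (b.0 | (0 | 0) + a.0\{b,c} + c.c.(0 + 0)) | c.((0 + 0 + a.0) | (0\{a,b} + 0\{a})) :: =a=> p1, =b=> p2, =c=> p3, =c=> p4
  p1 = 0\{b,c} | c.((0 + 0 + a.0) | (0\{a,b} + 0\{a})) :: =c=> p5
  p2 = 0 | (0 | 0) | c.((0 + 0 + a.0) | (0\{a,b} + 0\{a})) :: =c=> p6
  p3 = (b.0 | (0 | 0) + a.0\{b,c} + c.c.(0 + 0)) | ((0 + 0 + a.0) | (0\{a,b} + 0\{a})) :: =a=> p5, =a=> p7, =b=> p6, =c=> p8
  p4 = c.(0 + 0) | c.((0 + 0 + a.0) | (0\{a,b} + 0\{a})) :: =c=> p8, =c=> p9
  p5 = 0\{b,c} | ((0 + 0 + a.0) | (0\{a,b} + 0\{a})) :: =a=> p10
  p6 = 0 | (0 | 0) | ((0 + 0 + a.0) | (0\{a,b} + 0\{a})) :: =a=> p11
  p7 = (b.0 | (0 | 0) + a.0\{b,c} + c.c.(0 + 0)) | (0 | (0\{a,b} + 0\{a})) :: =a=> p10, =b=> p11, =c=> p12
  p8 = c.(0 + 0) | ((0 + 0 + a.0) | (0\{a,b} + 0\{a})) :: =a=> p12, =c=> p13
  p9 = (0 + 0) | c.((0 + 0 + a.0) | (0\{a,b} + 0\{a})) :: =c=> p13
  p10 = 0\{b,c} | (0 | (0\{a,b} + 0\{a})) :: ∅
  p11 = 0 | (0 | 0) | (0 | (0\{a,b} + 0\{a})) :: ∅
  p12 = c.(0 + 0) | (0 | (0\{a,b} + 0\{a})) :: =c=> p14
  p13 = (0 + 0) | ((0 + 0 + a.0) | (0\{a,b} + 0\{a})) :: =a=> p14
  p14 = (0 + 0) | (0 | (0\{a,b} + 0\{a})) :: ∅
LTS(Q): 12 reachable states
  q0 = (b.0 | (0 | 0) + a.0\{b,c} + c.(0 + 0)) | c.((0 + 0 + a.0) | (0\{a,b} + 0\{a})) :: =a=> q1, =b=> q2, =c=> q3, =c=> q4
  q1 = 0\{b,c} | c.((0 + 0 + a.0) | (0\{a,b} + 0\{a})) :: =c=> q5
  q2 = 0 | (0 | 0) | c.((0 + 0 + a.0) | (0\{a,b} + 0\{a})) :: =c=> q6
  q3 = (0 + 0) | c.((0 + 0 + a.0) | (0\{a,b} + 0\{a})) :: =c=> q7
  q4 = (b.0 | (0 | 0) + a.0\{b,c} + c.(0 + 0)) | ((0 + 0 + a.0) | (0\{a,b} + 0\{a})) :: =a=> q5, =a=> q8, =b=> q6, =c=> q7
  q5 = 0\{b,c} | ((0 + 0 + a.0) | (0\{a,b} + 0\{a})) :: =a=> q9
  q6 = 0 | (0 | 0) | ((0 + 0 + a.0) | (0\{a,b} + 0\{a})) :: =a=> q10
  q7 = (0 + 0) | ((0 + 0 + a.0) | (0\{a,b} + 0\{a})) :: =a=> q11
  q8 = (b.0 | (0 | 0) + a.0\{b,c} + c.(0 + 0)) | (0 | (0\{a,b} + 0\{a})) :: =a=> q9, =b=> q10, =c=> q11
  q9 = 0\{b,c} | (0 | (0\{a,b} + 0\{a})) :: ∅
  q10 = 0 | (0 | 0) | (0 | (0\{a,b} + 0\{a})) :: ∅
  q11 = (0 + 0) | (0 | (0\{a,b} + 0\{a})) :: ∅
Run σ = ⟨ccc⟩ on P: start {p0}
  after c @ step 1: {p3, p4}
  after c @ step 2: {p8, p9}
  after c @ step 3: {p13}
  ✓ P
Run σ = ⟨ccc⟩ on Q: start {q0}
  after c @ step 1: {q3, q4}
  after c @ step 2: {q7}
  after c @ step 3: ∅ (Q stuck)

ccc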